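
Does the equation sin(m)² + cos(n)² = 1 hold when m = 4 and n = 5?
Substituting m = 4, n = 5:

LHS = sin(4)² + cos(5)² ≈ 0.6532
RHS = 1

LHS ≠ RHS, so the equation does not hold at this point.

Answer: Fails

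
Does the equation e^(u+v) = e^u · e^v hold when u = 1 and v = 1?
Holds

Substituting u = 1, v = 1:

LHS = e^(1+1) = e^2 ≈ 7.389
RHS = e^1 · e^1 = e^2 ≈ 7.389

LHS = RHS, so the equation holds at this point.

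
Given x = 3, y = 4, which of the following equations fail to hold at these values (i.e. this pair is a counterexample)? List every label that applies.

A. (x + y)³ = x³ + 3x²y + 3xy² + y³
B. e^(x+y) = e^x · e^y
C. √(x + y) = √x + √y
C

Evaluating each claim at the given values:
A. LHS = 343, RHS = 343 → holds here (LHS = RHS)
B. LHS = e^7 ≈ 1097, RHS = e^7 ≈ 1097 → holds here (LHS = RHS)
C. LHS = √(7) ≈ 2.646, RHS = √(3) + 2 ≈ 3.732 → fails here (LHS ≠ RHS)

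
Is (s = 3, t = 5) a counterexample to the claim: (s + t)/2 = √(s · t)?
Substituting s = 3, t = 5:
LHS = (3 + 5)/2 = 4
RHS = √(3 · 5) = √(15) ≈ 3.873

Since LHS ≠ RHS, this pair disproves the claim.

Answer: Yes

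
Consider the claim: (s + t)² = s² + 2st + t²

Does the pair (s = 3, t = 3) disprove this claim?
No

Substituting s = 3, t = 3:
LHS = (3 + 3)² = 36
RHS = 3² + 2·3·3 + 3² = 36

The sides agree, so this pair does not disprove the claim.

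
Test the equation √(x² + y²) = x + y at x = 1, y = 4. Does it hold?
Substituting x = 1, y = 4:

LHS = √(1² + 4²) = √(17) ≈ 4.123
RHS = 1 + 4 = 5

LHS ≠ RHS, so the equation does not hold at this point.

Answer: Fails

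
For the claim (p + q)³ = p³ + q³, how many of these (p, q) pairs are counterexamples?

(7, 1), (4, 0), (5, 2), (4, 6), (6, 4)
4

Testing each pair:
(7, 1): LHS = 512, RHS = 344 → counterexample
(4, 0): LHS = 64, RHS = 64 → satisfies claim
(5, 2): LHS = 343, RHS = 133 → counterexample
(4, 6): LHS = 1000, RHS = 280 → counterexample
(6, 4): LHS = 1000, RHS = 280 → counterexample

That makes 4 counterexamples.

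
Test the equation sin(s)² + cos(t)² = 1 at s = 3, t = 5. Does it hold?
Fails

Substituting s = 3, t = 5:

LHS = sin(3)² + cos(5)² ≈ 0.1004
RHS = 1

LHS ≠ RHS, so the equation does not hold at this point.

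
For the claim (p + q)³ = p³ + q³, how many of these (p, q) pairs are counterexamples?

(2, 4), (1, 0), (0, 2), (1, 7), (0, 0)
2

Testing each pair:
(2, 4): LHS = 216, RHS = 72 → counterexample
(1, 0): LHS = 1, RHS = 1 → satisfies claim
(0, 2): LHS = 8, RHS = 8 → satisfies claim
(1, 7): LHS = 512, RHS = 344 → counterexample
(0, 0): LHS = 0, RHS = 0 → satisfies claim

That makes 2 counterexamples.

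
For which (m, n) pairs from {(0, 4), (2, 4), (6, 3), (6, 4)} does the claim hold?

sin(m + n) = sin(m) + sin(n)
Testing each pair:
(0, 4): LHS = sin(4) ≈ -0.7568, RHS = sin(4) ≈ -0.7568 → holds
(2, 4): LHS = sin(6) ≈ -0.2794, RHS = sin(4) + sin(2) ≈ 0.1525 → fails
(6, 3): LHS = sin(9) ≈ 0.4121, RHS = sin(6) + sin(3) ≈ -0.1383 → fails
(6, 4): LHS = sin(10) ≈ -0.544, RHS = sin(4) + sin(6) ≈ -1.036 → fails

1 of 4 pairs satisfies the claim.

Answer: (0, 4)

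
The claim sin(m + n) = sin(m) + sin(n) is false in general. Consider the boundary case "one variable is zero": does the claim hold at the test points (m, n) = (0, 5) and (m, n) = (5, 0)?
At (0, 5): LHS = sin(5) ≈ -0.9589, RHS = sin(5) ≈ -0.9589 → equal
At (5, 0): LHS = sin(5) ≈ -0.9589, RHS = sin(5) ≈ -0.9589 → equal

So the claim does hold at both of these boundary points, even though it is not an identity.

Answer: Yes, holds at both test points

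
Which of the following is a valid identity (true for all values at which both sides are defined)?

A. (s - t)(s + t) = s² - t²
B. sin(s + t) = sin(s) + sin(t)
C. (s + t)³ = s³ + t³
A

A: holds — e.g. at (3, 4), both sides equal -7.
B: fails at (3, 4) — LHS = sin(7) ≈ 0.657, RHS = sin(4) + sin(3) ≈ -0.6157.
C: fails at (3, 3) — LHS = 216, RHS = 54.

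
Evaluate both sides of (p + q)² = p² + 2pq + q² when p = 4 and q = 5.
LHS = (4 + 5)² = 81
RHS = 4² + 2·4·5 + 5² = 81

LHS = RHS: the two sides agree.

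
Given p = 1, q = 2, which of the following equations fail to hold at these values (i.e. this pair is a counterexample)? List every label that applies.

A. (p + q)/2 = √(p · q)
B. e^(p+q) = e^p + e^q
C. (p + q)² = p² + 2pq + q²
A, B

Evaluating each claim at the given values:
A. LHS = 3/2, RHS = √(2) ≈ 1.414 → fails here (LHS ≠ RHS)
B. LHS = e^3 ≈ 20.09, RHS = e + e^2 ≈ 10.11 → fails here (LHS ≠ RHS)
C. LHS = 9, RHS = 9 → holds here (LHS = RHS)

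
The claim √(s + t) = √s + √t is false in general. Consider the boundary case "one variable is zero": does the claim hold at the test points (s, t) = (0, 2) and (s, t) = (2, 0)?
At (0, 2): LHS = √(2) ≈ 1.414, RHS = √(2) ≈ 1.414 → equal
At (2, 0): LHS = √(2) ≈ 1.414, RHS = √(2) ≈ 1.414 → equal

So the claim does hold at both of these boundary points, even though it is not an identity.

Answer: Yes, holds at both test points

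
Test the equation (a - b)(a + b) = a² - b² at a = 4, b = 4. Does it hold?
Holds

Substituting a = 4, b = 4:

LHS = (4 - 4)(4 + 4) = 0
RHS = 4² - 4² = 0

LHS = RHS, so the equation holds at this point.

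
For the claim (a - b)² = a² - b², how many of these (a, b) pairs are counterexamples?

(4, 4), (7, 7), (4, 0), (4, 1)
Testing each pair:
(4, 4): LHS = 0, RHS = 0 → satisfies claim
(7, 7): LHS = 0, RHS = 0 → satisfies claim
(4, 0): LHS = 16, RHS = 16 → satisfies claim
(4, 1): LHS = 9, RHS = 15 → counterexample

That makes 1 counterexample.

Answer: 1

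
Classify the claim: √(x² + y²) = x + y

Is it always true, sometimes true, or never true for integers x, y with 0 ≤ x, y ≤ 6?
Sometimes true

It holds at (x, y) = (5, 0) (both sides equal 5), but fails at (x, y) = (5, 2) (LHS = √(29) ≈ 5.385, RHS = 7).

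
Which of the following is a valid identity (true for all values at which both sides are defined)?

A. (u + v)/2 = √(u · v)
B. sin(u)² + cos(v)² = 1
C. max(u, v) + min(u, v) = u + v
A: fails at (4, 5) — LHS = 9/2, RHS = 2·√(5) ≈ 4.472.
B: fails at (4, 6) — LHS = sin(4)² + cos(6)² ≈ 1.495, RHS = 1.
C: holds — e.g. at (1, 5), both sides equal 6.

Answer: C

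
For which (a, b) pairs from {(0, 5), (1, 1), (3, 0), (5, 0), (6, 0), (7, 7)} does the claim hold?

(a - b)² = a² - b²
(1, 1), (3, 0), (5, 0), (6, 0), (7, 7)

Testing each pair:
(0, 5): LHS = 25, RHS = -25 → fails
(1, 1): LHS = 0, RHS = 0 → holds
(3, 0): LHS = 9, RHS = 9 → holds
(5, 0): LHS = 25, RHS = 25 → holds
(6, 0): LHS = 36, RHS = 36 → holds
(7, 7): LHS = 0, RHS = 0 → holds

5 of 6 pairs satisfy the claim.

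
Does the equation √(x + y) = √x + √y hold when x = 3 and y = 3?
Substituting x = 3, y = 3:

LHS = √(3 + 3) = √(6) ≈ 2.449
RHS = √3 + √3 = 2·√(3) ≈ 3.464

LHS ≠ RHS, so the equation does not hold at this point.

Answer: Fails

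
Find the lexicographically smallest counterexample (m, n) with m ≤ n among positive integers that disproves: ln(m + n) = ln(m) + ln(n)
Substituting (1, 1) into the claim:
LHS = ln(1 + 1) = ln(2) ≈ 0.6931
RHS = ln(1) + ln(1) = 0

Since LHS ≠ RHS, this pair disproves the claim, and no lexicographically smaller pair (m ≤ n, positive integers) does.

For instance (1, 4) is also a counterexample (LHS = ln(5) ≈ 1.609, RHS = ln(4) ≈ 1.386), but it's lexicographically larger.

Answer: (m, n) = (1, 1)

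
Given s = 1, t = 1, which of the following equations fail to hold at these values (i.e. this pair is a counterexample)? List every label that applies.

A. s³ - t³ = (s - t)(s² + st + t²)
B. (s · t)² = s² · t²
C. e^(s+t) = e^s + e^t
Evaluating each claim at the given values:
A. LHS = 0, RHS = 0 → holds here (LHS = RHS)
B. LHS = 1, RHS = 1 → holds here (LHS = RHS)
C. LHS = e^2 ≈ 7.389, RHS = 2·e ≈ 5.437 → fails here (LHS ≠ RHS)

Answer: C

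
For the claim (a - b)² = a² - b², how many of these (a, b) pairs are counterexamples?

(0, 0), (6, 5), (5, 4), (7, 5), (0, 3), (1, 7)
5

Testing each pair:
(0, 0): LHS = 0, RHS = 0 → satisfies claim
(6, 5): LHS = 1, RHS = 11 → counterexample
(5, 4): LHS = 1, RHS = 9 → counterexample
(7, 5): LHS = 4, RHS = 24 → counterexample
(0, 3): LHS = 9, RHS = -9 → counterexample
(1, 7): LHS = 36, RHS = -48 → counterexample

That makes 5 counterexamples.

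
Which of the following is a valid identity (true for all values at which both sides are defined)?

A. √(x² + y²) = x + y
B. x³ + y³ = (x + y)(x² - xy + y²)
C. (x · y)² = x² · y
B

A: fails at (4, 5) — LHS = √(41) ≈ 6.403, RHS = 9.
B: holds — e.g. at (3, 7), both sides equal 370.
C: fails at (1, 2) — LHS = 4, RHS = 2.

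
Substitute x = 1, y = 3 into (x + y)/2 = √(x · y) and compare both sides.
LHS = (1 + 3)/2 = 2
RHS = √(1 · 3) = √(3) ≈ 1.732

LHS ≠ RHS (they differ by about 0.2679), so the equation does not hold here.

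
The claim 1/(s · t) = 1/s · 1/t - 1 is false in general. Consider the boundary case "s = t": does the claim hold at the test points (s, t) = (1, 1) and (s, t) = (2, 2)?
No, fails at both test points

At (1, 1): LHS = 1 ≠ RHS = 0
At (2, 2): LHS = 1/4 ≠ RHS = -3/4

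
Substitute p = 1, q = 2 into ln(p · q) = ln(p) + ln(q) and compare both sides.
LHS = ln(1 · 2) = ln(2) ≈ 0.6931
RHS = ln(1) + ln(2) = ln(2) ≈ 0.6931

LHS = RHS: the two sides agree.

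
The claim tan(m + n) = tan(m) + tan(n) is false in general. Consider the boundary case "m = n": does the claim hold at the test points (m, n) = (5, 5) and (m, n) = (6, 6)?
At (5, 5): LHS = tan(10) ≈ 0.6484 ≠ RHS = 2·tan(5) ≈ -6.761
At (6, 6): LHS = tan(12) ≈ -0.6359 ≠ RHS = 2·tan(6) ≈ -0.582

Answer: No, fails at both test points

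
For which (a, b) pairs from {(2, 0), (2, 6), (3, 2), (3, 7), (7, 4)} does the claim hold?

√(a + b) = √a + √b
(2, 0)

Testing each pair:
(2, 0): LHS = √(2) ≈ 1.414, RHS = √(2) ≈ 1.414 → holds
(2, 6): LHS = 2·√(2) ≈ 2.828, RHS = √(2) + √(6) ≈ 3.864 → fails
(3, 2): LHS = √(5) ≈ 2.236, RHS = √(2) + √(3) ≈ 3.146 → fails
(3, 7): LHS = √(10) ≈ 3.162, RHS = √(3) + √(7) ≈ 4.378 → fails
(7, 4): LHS = √(11) ≈ 3.317, RHS = 2 + √(7) ≈ 4.646 → fails

1 of 5 pairs satisfies the claim.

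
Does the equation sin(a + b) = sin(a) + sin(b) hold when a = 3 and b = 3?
Substituting a = 3, b = 3:

LHS = sin(3 + 3) = sin(6) ≈ -0.2794
RHS = sin(3) + sin(3) = 2·sin(3) ≈ 0.2822

LHS ≠ RHS, so the equation does not hold at this point.

Answer: Fails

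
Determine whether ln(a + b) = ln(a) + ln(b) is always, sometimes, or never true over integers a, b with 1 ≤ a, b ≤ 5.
It holds at (a, b) = (2, 2) (both sides equal ln(4) ≈ 1.386), but fails at (a, b) = (4, 4) (LHS = ln(8) ≈ 2.079, RHS = 2·ln(4) ≈ 2.773).

Answer: Sometimes true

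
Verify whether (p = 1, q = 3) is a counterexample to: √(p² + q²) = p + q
Yes

Substituting p = 1, q = 3:
LHS = √(1² + 3²) = √(10) ≈ 3.162
RHS = 1 + 3 = 4

Since LHS ≠ RHS, this pair disproves the claim.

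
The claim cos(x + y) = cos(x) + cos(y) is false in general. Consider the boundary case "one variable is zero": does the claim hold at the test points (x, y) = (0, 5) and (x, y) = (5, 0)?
At (0, 5): LHS = cos(5) ≈ 0.2837 ≠ RHS = cos(5) + 1 ≈ 1.284
At (5, 0): LHS = cos(5) ≈ 0.2837 ≠ RHS = cos(5) + 1 ≈ 1.284

Answer: No, fails at both test points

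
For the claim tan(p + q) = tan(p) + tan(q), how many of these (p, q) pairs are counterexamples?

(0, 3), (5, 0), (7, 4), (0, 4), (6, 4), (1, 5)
Testing each pair:
(0, 3): LHS = tan(3) ≈ -0.1425, RHS = tan(3) ≈ -0.1425 → satisfies claim
(5, 0): LHS = tan(5) ≈ -3.381, RHS = tan(5) ≈ -3.381 → satisfies claim
(7, 4): LHS = tan(11) ≈ -226, RHS = tan(7) + tan(4) ≈ 2.029 → counterexample
(0, 4): LHS = tan(4) ≈ 1.158, RHS = tan(4) ≈ 1.158 → satisfies claim
(6, 4): LHS = tan(10) ≈ 0.6484, RHS = tan(6) + tan(4) ≈ 0.8668 → counterexample
(1, 5): LHS = tan(6) ≈ -0.291, RHS = tan(5) + tan(1) ≈ -1.823 → counterexample

That makes 3 counterexamples.

Answer: 3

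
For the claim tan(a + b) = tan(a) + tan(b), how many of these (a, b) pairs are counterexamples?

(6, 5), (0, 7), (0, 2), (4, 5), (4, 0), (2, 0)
Testing each pair:
(6, 5): LHS = tan(11) ≈ -226, RHS = tan(5) + tan(6) ≈ -3.672 → counterexample
(0, 7): LHS = tan(7) ≈ 0.8714, RHS = tan(7) ≈ 0.8714 → satisfies claim
(0, 2): LHS = tan(2) ≈ -2.185, RHS = tan(2) ≈ -2.185 → satisfies claim
(4, 5): LHS = tan(9) ≈ -0.4523, RHS = tan(5) + tan(4) ≈ -2.223 → counterexample
(4, 0): LHS = tan(4) ≈ 1.158, RHS = tan(4) ≈ 1.158 → satisfies claim
(2, 0): LHS = tan(2) ≈ -2.185, RHS = tan(2) ≈ -2.185 → satisfies claim

That makes 2 counterexamples.

Answer: 2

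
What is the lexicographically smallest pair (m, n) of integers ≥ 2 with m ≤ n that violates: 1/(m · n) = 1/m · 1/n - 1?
(m, n) = (2, 2)

Substituting (2, 2) into the claim:
LHS = 1/(2 · 2) = 1/4
RHS = 1/2 · 1/2 - 1 = -3/4

Since LHS ≠ RHS, this pair disproves the claim, and no lexicographically smaller pair (m ≤ n, integers ≥ 2) does.

For instance (2, 8) is also a counterexample (LHS = 1/16, RHS = -15/16), but it's lexicographically larger.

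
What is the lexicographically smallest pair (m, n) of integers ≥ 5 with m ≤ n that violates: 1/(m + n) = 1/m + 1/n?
(m, n) = (5, 5)

Substituting (5, 5) into the claim:
LHS = 1/(5 + 5) = 1/10
RHS = 1/5 + 1/5 = 2/5

Since LHS ≠ RHS, this pair disproves the claim, and no lexicographically smaller pair (m ≤ n, integers ≥ 5) does.

For instance (6, 11) is also a counterexample (LHS = 1/17, RHS = 17/66), but it's lexicographically larger.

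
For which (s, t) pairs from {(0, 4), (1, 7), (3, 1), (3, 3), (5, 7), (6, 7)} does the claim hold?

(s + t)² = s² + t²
Testing each pair:
(0, 4): LHS = 16, RHS = 16 → holds
(1, 7): LHS = 64, RHS = 50 → fails
(3, 1): LHS = 16, RHS = 10 → fails
(3, 3): LHS = 36, RHS = 18 → fails
(5, 7): LHS = 144, RHS = 74 → fails
(6, 7): LHS = 169, RHS = 85 → fails

1 of 6 pairs satisfies the claim.

Answer: (0, 4)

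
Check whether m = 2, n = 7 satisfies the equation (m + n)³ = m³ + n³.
Substituting m = 2, n = 7:

LHS = (2 + 7)³ = 729
RHS = 2³ + 7³ = 351

LHS ≠ RHS, so the equation does not hold at this point.

Answer: Fails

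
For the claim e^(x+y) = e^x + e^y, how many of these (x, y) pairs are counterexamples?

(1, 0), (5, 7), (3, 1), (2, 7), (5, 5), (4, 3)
Testing each pair:
(1, 0): LHS = e ≈ 2.718, RHS = 1 + e ≈ 3.718 → counterexample
(5, 7): LHS = e^12 ≈ 162754.8, RHS = e^5 + e^7 ≈ 1245 → counterexample
(3, 1): LHS = e^4 ≈ 54.6, RHS = e + e^3 ≈ 22.8 → counterexample
(2, 7): LHS = e^9 ≈ 8103, RHS = e^2 + e^7 ≈ 1104 → counterexample
(5, 5): LHS = e^10 ≈ 22026.5, RHS = 2·e^5 ≈ 296.8 → counterexample
(4, 3): LHS = e^7 ≈ 1097, RHS = e^3 + e^4 ≈ 74.68 → counterexample

That makes 6 counterexamples.

Answer: 6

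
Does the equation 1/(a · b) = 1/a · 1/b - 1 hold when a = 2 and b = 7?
Fails

Substituting a = 2, b = 7:

LHS = 1/(2 · 7) = 1/14
RHS = 1/2 · 1/7 - 1 = -13/14

LHS ≠ RHS, so the equation does not hold at this point.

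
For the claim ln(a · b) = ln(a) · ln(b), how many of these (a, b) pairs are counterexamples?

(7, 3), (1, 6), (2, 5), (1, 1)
3

Testing each pair:
(7, 3): LHS = ln(21) ≈ 3.045, RHS = ln(3)·ln(7) ≈ 2.138 → counterexample
(1, 6): LHS = ln(6) ≈ 1.792, RHS = 0 → counterexample
(2, 5): LHS = ln(10) ≈ 2.303, RHS = ln(2)·ln(5) ≈ 1.116 → counterexample
(1, 1): LHS = 0, RHS = 0 → satisfies claim

That makes 3 counterexamples.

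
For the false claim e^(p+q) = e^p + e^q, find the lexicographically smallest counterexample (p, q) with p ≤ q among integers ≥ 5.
(p, q) = (5, 5)

Substituting (5, 5) into the claim:
LHS = e^(5+5) = e^10 ≈ 22026.5
RHS = e^5 + e^5 = 2·e^5 ≈ 296.8

Since LHS ≠ RHS, this pair disproves the claim, and no lexicographically smaller pair (p ≤ q, integers ≥ 5) does.

For instance (5, 6) is also a counterexample (LHS = e^11 ≈ 59874.1, RHS = e^5 + e^6 ≈ 551.8), but it's lexicographically larger.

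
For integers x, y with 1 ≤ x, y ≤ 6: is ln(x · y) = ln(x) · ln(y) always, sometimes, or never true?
It holds at (x, y) = (1, 1) (both sides equal 0), but fails at (x, y) = (2, 3) (LHS = ln(6) ≈ 1.792, RHS = ln(2)·ln(3) ≈ 0.7615).

Answer: Sometimes true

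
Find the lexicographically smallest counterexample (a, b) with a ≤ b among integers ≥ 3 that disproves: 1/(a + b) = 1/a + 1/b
(a, b) = (3, 3)

Substituting (3, 3) into the claim:
LHS = 1/(3 + 3) = 1/6
RHS = 1/3 + 1/3 = 2/3

Since LHS ≠ RHS, this pair disproves the claim, and no lexicographically smaller pair (a ≤ b, integers ≥ 3) does.

For instance (6, 10) is also a counterexample (LHS = 1/16, RHS = 4/15), but it's lexicographically larger.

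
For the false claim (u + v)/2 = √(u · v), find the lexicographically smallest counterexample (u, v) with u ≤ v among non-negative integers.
(u, v) = (0, 1)

At (0, 0): both sides equal 0, so it holds there.

Substituting (0, 1) into the claim:
LHS = (0 + 1)/2 = 1/2
RHS = √(0 · 1) = 0

Since LHS ≠ RHS, this pair disproves the claim, and no lexicographically smaller pair (u ≤ v, non-negative integers) does.

For instance (2, 6) is also a counterexample (LHS = 4, RHS = 2·√(3) ≈ 3.464), but it's lexicographically larger.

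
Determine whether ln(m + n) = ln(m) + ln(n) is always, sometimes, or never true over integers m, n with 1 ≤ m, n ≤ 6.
Sometimes true

It holds at (m, n) = (2, 2) (both sides equal ln(4) ≈ 1.386), but fails at (m, n) = (4, 3) (LHS = ln(7) ≈ 1.946, RHS = ln(3) + ln(4) ≈ 2.485).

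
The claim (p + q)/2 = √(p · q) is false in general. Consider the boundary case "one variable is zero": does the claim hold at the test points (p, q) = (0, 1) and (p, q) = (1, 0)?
No, fails at both test points

At (0, 1): LHS = 1/2 ≠ RHS = 0
At (1, 0): LHS = 1/2 ≠ RHS = 0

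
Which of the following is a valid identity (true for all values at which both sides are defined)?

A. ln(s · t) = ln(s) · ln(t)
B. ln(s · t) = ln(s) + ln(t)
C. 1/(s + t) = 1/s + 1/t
B

A: fails at (3, 5) — LHS = ln(15) ≈ 2.708, RHS = ln(3)·ln(5) ≈ 1.768.
B: holds — e.g. at (2, 4), both sides equal ln(8) ≈ 2.079.
C: fails at (2, 3) — LHS = 1/5, RHS = 5/6.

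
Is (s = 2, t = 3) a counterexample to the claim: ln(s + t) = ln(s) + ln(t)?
Yes

Substituting s = 2, t = 3:
LHS = ln(2 + 3) = ln(5) ≈ 1.609
RHS = ln(2) + ln(3) ≈ 1.792

Since LHS ≠ RHS, this pair disproves the claim.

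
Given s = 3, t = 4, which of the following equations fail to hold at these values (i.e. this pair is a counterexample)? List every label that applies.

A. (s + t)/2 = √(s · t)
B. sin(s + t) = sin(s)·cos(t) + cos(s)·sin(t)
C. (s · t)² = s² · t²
A

Evaluating each claim at the given values:
A. LHS = 7/2, RHS = 2·√(3) ≈ 3.464 → fails here (LHS ≠ RHS)
B. LHS = sin(7) ≈ 0.657, RHS = sin(3)·cos(4) + sin(4)·cos(3) ≈ 0.657 → holds here (LHS = RHS)
C. LHS = 144, RHS = 144 → holds here (LHS = RHS)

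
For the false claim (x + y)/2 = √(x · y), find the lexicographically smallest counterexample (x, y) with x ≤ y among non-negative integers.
(x, y) = (0, 1)

At (0, 0): both sides equal 0, so it holds there.

Substituting (0, 1) into the claim:
LHS = (0 + 1)/2 = 1/2
RHS = √(0 · 1) = 0

Since LHS ≠ RHS, this pair disproves the claim, and no lexicographically smaller pair (x ≤ y, non-negative integers) does.

For instance (1, 5) is also a counterexample (LHS = 3, RHS = √(5) ≈ 2.236), but it's lexicographically larger.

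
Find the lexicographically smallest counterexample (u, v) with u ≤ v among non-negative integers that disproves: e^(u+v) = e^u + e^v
(u, v) = (0, 0)

Substituting (0, 0) into the claim:
LHS = e^(0+0) = 1
RHS = e^0 + e^0 = 2

Since LHS ≠ RHS, this pair disproves the claim, and no lexicographically smaller pair (u ≤ v, non-negative integers) does.

For instance (1, 6) is also a counterexample (LHS = e^7 ≈ 1097, RHS = e + e^6 ≈ 406.1), but it's lexicographically larger.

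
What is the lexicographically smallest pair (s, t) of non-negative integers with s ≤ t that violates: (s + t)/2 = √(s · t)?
At (0, 0): both sides equal 0, so it holds there.

Substituting (0, 1) into the claim:
LHS = (0 + 1)/2 = 1/2
RHS = √(0 · 1) = 0

Since LHS ≠ RHS, this pair disproves the claim, and no lexicographically smaller pair (s ≤ t, non-negative integers) does.

For instance (0, 2) is also a counterexample (LHS = 1, RHS = 0), but it's lexicographically larger.

Answer: (s, t) = (0, 1)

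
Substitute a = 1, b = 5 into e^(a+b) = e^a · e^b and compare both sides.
LHS = e^(1+5) = e^6 ≈ 403.4
RHS = e^1 · e^5 = e^6 ≈ 403.4

LHS = RHS: the two sides agree.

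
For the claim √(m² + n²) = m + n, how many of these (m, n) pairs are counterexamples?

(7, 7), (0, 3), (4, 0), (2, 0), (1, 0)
1

Testing each pair:
(7, 7): LHS = 7·√(2) ≈ 9.899, RHS = 14 → counterexample
(0, 3): LHS = 3, RHS = 3 → satisfies claim
(4, 0): LHS = 4, RHS = 4 → satisfies claim
(2, 0): LHS = 2, RHS = 2 → satisfies claim
(1, 0): LHS = 1, RHS = 1 → satisfies claim

That makes 1 counterexample.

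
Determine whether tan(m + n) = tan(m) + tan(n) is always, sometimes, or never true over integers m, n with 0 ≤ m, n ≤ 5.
Sometimes true

It holds at (m, n) = (5, 0) (both sides equal tan(5) ≈ -3.381), but fails at (m, n) = (5, 1) (LHS = tan(6) ≈ -0.291, RHS = tan(5) + tan(1) ≈ -1.823).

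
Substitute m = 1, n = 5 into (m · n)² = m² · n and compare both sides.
LHS = (1 · 5)² = 25
RHS = 1² · 5 = 5

LHS ≠ RHS, so the equation does not hold here.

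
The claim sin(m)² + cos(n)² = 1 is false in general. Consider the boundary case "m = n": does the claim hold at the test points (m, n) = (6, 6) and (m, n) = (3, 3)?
At (6, 6): LHS = sin(6)² + cos(6)² = 1, RHS = 1 → equal
At (3, 3): LHS = sin(3)² + cos(3)² = 1, RHS = 1 → equal

So the claim does hold at both of these boundary points, even though it is not an identity.

Answer: Yes, holds at both test points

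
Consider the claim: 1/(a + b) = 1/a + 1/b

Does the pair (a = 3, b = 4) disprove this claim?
Substituting a = 3, b = 4:
LHS = 1/(3 + 4) = 1/7
RHS = 1/3 + 1/4 = 7/12

Since LHS ≠ RHS, this pair disproves the claim.

Answer: Yes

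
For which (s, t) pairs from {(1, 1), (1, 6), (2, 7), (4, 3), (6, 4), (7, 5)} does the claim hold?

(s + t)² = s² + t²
Testing each pair:
(1, 1): LHS = 4, RHS = 2 → fails
(1, 6): LHS = 49, RHS = 37 → fails
(2, 7): LHS = 81, RHS = 53 → fails
(4, 3): LHS = 49, RHS = 25 → fails
(6, 4): LHS = 100, RHS = 52 → fails
(7, 5): LHS = 144, RHS = 74 → fails

No pair satisfies the claim.

Answer: None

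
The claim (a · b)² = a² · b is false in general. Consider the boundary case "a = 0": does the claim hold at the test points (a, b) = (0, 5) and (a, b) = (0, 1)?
Yes, holds at both test points

At (0, 5): LHS = 0, RHS = 0 → equal
At (0, 1): LHS = 0, RHS = 0 → equal

So the claim does hold at both of these boundary points, even though it is not an identity.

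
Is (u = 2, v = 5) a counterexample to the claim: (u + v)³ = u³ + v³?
Substituting u = 2, v = 5:
LHS = (2 + 5)³ = 343
RHS = 2³ + 5³ = 133

Since LHS ≠ RHS, this pair disproves the claim.

Answer: Yes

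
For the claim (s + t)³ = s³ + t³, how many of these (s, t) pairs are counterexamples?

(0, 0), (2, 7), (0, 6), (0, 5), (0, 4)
Testing each pair:
(0, 0): LHS = 0, RHS = 0 → satisfies claim
(2, 7): LHS = 729, RHS = 351 → counterexample
(0, 6): LHS = 216, RHS = 216 → satisfies claim
(0, 5): LHS = 125, RHS = 125 → satisfies claim
(0, 4): LHS = 64, RHS = 64 → satisfies claim

That makes 1 counterexample.

Answer: 1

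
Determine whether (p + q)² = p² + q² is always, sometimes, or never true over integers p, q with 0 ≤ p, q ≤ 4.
Sometimes true

It holds at (p, q) = (0, 4) (both sides equal 16), but fails at (p, q) = (1, 2) (LHS = 9, RHS = 5).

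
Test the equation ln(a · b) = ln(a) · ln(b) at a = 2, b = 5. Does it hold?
Substituting a = 2, b = 5:

LHS = ln(2 · 5) = ln(10) ≈ 2.303
RHS = ln(2) · ln(5) ≈ 1.116

LHS ≠ RHS, so the equation does not hold at this point.

Answer: Fails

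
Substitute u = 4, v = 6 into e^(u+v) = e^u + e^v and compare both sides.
LHS = e^(4+6) = e^10 ≈ 22026.5
RHS = e^4 + e^6 ≈ 458

LHS ≠ RHS (they differ by about 21568.4), so the equation does not hold here.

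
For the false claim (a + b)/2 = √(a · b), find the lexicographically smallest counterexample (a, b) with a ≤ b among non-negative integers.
(a, b) = (0, 1)

Substituting (0, 1) into the claim:
LHS = (0 + 1)/2 = 1/2
RHS = √(0 · 1) = 0

Since LHS ≠ RHS, this pair disproves the claim, and no lexicographically smaller pair (a ≤ b, non-negative integers) does.

For instance (5, 7) is also a counterexample (LHS = 6, RHS = √(35) ≈ 5.916), but it's lexicographically larger.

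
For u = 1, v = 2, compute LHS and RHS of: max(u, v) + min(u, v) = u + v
LHS = max(1, 2) + min(1, 2) = 3
RHS = 1 + 2 = 3

LHS = RHS: the two sides agree.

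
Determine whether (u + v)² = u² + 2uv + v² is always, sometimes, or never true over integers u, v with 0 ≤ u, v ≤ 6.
The identity holds for every pair in the range. For instance at (u, v) = (1, 0): both sides equal 1.

Answer: Always true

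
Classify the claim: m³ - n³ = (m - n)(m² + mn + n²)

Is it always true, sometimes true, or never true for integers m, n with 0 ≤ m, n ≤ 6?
Always true

The identity holds for every pair in the range. For instance at (m, n) = (2, 3): both sides equal -19.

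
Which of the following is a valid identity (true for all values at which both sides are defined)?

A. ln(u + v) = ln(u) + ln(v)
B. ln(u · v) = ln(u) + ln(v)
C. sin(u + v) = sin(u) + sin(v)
B

A: fails at (2, 3) — LHS = ln(5) ≈ 1.609, RHS = ln(2) + ln(3) ≈ 1.792.
B: holds — e.g. at (4, 4), both sides equal ln(16) ≈ 2.773.
C: fails at (1, 3) — LHS = sin(4) ≈ -0.7568, RHS = sin(3) + sin(1) ≈ 0.9826.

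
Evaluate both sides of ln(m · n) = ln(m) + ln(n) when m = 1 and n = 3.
LHS = ln(1 · 3) = ln(3) ≈ 1.099
RHS = ln(1) + ln(3) = ln(3) ≈ 1.099

LHS = RHS: the two sides agree.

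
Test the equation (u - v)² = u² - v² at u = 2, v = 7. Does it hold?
Fails

Substituting u = 2, v = 7:

LHS = (2 - 7)² = 25
RHS = 2² - 7² = -45

LHS ≠ RHS, so the equation does not hold at this point.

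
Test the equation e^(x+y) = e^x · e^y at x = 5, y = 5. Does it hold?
Substituting x = 5, y = 5:

LHS = e^(5+5) = e^10 ≈ 22026.5
RHS = e^5 · e^5 = e^10 ≈ 22026.5

LHS = RHS, so the equation holds at this point.

Answer: Holds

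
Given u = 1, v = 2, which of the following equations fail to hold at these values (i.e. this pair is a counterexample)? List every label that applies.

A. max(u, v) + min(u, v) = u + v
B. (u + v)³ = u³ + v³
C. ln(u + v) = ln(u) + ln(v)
B, C

Evaluating each claim at the given values:
A. LHS = 3, RHS = 3 → holds here (LHS = RHS)
B. LHS = 27, RHS = 9 → fails here (LHS ≠ RHS)
C. LHS = ln(3) ≈ 1.099, RHS = ln(2) ≈ 0.6931 → fails here (LHS ≠ RHS)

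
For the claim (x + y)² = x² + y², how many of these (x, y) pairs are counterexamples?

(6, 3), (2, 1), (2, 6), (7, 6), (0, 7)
4

Testing each pair:
(6, 3): LHS = 81, RHS = 45 → counterexample
(2, 1): LHS = 9, RHS = 5 → counterexample
(2, 6): LHS = 64, RHS = 40 → counterexample
(7, 6): LHS = 169, RHS = 85 → counterexample
(0, 7): LHS = 49, RHS = 49 → satisfies claim

That makes 4 counterexamples.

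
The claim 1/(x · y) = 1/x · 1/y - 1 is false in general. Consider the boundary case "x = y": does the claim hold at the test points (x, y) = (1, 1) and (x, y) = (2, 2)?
No, fails at both test points

At (1, 1): LHS = 1 ≠ RHS = 0
At (2, 2): LHS = 1/4 ≠ RHS = -3/4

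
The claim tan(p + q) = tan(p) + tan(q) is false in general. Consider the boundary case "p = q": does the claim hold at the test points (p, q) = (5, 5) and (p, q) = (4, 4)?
No, fails at both test points

At (5, 5): LHS = tan(10) ≈ 0.6484 ≠ RHS = 2·tan(5) ≈ -6.761
At (4, 4): LHS = tan(8) ≈ -6.8 ≠ RHS = 2·tan(4) ≈ 2.316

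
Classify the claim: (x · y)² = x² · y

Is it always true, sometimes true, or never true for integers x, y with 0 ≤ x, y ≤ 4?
Sometimes true

It holds at (x, y) = (3, 1) (both sides equal 9), but fails at (x, y) = (4, 3) (LHS = 144, RHS = 48).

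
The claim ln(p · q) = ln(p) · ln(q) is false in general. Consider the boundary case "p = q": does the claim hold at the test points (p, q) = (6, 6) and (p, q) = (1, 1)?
At (6, 6): LHS = ln(36) ≈ 3.584 ≠ RHS = ln(6)² ≈ 3.21
At (1, 1): LHS = 0, RHS = 0 → equal

Answer: Only at (1, 1)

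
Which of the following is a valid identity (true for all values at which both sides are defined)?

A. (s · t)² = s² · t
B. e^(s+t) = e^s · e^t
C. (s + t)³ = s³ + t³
B

A: fails at (2, 4) — LHS = 64, RHS = 16.
B: holds — e.g. at (2, 4), both sides equal e^6 ≈ 403.4.
C: fails at (1, 3) — LHS = 64, RHS = 28.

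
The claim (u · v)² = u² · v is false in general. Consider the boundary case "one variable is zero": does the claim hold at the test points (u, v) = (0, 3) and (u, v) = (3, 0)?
Yes, holds at both test points

At (0, 3): LHS = 0, RHS = 0 → equal
At (3, 0): LHS = 0, RHS = 0 → equal

So the claim does hold at both of these boundary points, even though it is not an identity.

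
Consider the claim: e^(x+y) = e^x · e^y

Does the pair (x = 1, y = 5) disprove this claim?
No

Substituting x = 1, y = 5:
LHS = e^(1+5) = e^6 ≈ 403.4
RHS = e^1 · e^5 = e^6 ≈ 403.4

The sides agree, so this pair does not disprove the claim.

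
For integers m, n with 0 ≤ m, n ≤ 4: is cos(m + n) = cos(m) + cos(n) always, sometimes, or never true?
Never true

The claim fails for every pair in the range. For instance at (m, n) = (4, 4): LHS = cos(8) ≈ -0.1455, RHS = 2·cos(4) ≈ -1.307.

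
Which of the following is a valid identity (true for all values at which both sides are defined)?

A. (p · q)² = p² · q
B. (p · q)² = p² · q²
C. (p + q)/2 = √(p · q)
B

A: fails at (1, 4) — LHS = 16, RHS = 4.
B: holds — e.g. at (2, 2), both sides equal 16.
C: fails at (0, 1) — LHS = 1/2, RHS = 0.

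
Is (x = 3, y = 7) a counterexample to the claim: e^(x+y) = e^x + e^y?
Substituting x = 3, y = 7:
LHS = e^(3+7) = e^10 ≈ 22026.5
RHS = e^3 + e^7 ≈ 1117

Since LHS ≠ RHS, this pair disproves the claim.

Answer: Yes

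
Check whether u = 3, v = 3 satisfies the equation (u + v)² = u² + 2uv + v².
Holds

Substituting u = 3, v = 3:

LHS = (3 + 3)² = 36
RHS = 3² + 2·3·3 + 3² = 36

LHS = RHS, so the equation holds at this point.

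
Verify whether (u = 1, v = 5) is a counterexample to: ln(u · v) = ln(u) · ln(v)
Yes

Substituting u = 1, v = 5:
LHS = ln(1 · 5) = ln(5) ≈ 1.609
RHS = ln(1) · ln(5) = 0

Since LHS ≠ RHS, this pair disproves the claim.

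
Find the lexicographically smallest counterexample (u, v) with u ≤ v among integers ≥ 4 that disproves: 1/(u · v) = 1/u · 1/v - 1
(u, v) = (4, 4)

Substituting (4, 4) into the claim:
LHS = 1/(4 · 4) = 1/16
RHS = 1/4 · 1/4 - 1 = -15/16

Since LHS ≠ RHS, this pair disproves the claim, and no lexicographically smaller pair (u ≤ v, integers ≥ 4) does.

For instance (5, 5) is also a counterexample (LHS = 1/25, RHS = -24/25), but it's lexicographically larger.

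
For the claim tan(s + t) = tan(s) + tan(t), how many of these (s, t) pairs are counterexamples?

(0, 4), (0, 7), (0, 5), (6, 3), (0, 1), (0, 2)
Testing each pair:
(0, 4): LHS = tan(4) ≈ 1.158, RHS = tan(4) ≈ 1.158 → satisfies claim
(0, 7): LHS = tan(7) ≈ 0.8714, RHS = tan(7) ≈ 0.8714 → satisfies claim
(0, 5): LHS = tan(5) ≈ -3.381, RHS = tan(5) ≈ -3.381 → satisfies claim
(6, 3): LHS = tan(9) ≈ -0.4523, RHS = tan(6) + tan(3) ≈ -0.4336 → counterexample
(0, 1): LHS = tan(1) ≈ 1.557, RHS = tan(1) ≈ 1.557 → satisfies claim
(0, 2): LHS = tan(2) ≈ -2.185, RHS = tan(2) ≈ -2.185 → satisfies claim

That makes 1 counterexample.

Answer: 1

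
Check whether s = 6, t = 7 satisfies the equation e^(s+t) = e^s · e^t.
Holds

Substituting s = 6, t = 7:

LHS = e^(6+7) = e^13 ≈ 442413.4
RHS = e^6 · e^7 = e^13 ≈ 442413.4

LHS = RHS, so the equation holds at this point.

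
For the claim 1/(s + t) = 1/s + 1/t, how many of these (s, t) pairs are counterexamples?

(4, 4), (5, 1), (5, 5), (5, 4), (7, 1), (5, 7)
Testing each pair:
(4, 4): LHS = 1/8, RHS = 1/2 → counterexample
(5, 1): LHS = 1/6, RHS = 6/5 → counterexample
(5, 5): LHS = 1/10, RHS = 2/5 → counterexample
(5, 4): LHS = 1/9, RHS = 9/20 → counterexample
(7, 1): LHS = 1/8, RHS = 8/7 → counterexample
(5, 7): LHS = 1/12, RHS = 12/35 → counterexample

That makes 6 counterexamples.

Answer: 6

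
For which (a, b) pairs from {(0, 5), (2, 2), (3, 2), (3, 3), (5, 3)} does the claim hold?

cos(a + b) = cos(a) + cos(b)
Testing each pair:
(0, 5): LHS = cos(5) ≈ 0.2837, RHS = cos(5) + 1 ≈ 1.284 → fails
(2, 2): LHS = cos(4) ≈ -0.6536, RHS = 2·cos(2) ≈ -0.8323 → fails
(3, 2): LHS = cos(5) ≈ 0.2837, RHS = cos(3) + cos(2) ≈ -1.406 → fails
(3, 3): LHS = cos(6) ≈ 0.9602, RHS = 2·cos(3) ≈ -1.98 → fails
(5, 3): LHS = cos(8) ≈ -0.1455, RHS = cos(3) + cos(5) ≈ -0.7063 → fails

No pair satisfies the claim.

Answer: None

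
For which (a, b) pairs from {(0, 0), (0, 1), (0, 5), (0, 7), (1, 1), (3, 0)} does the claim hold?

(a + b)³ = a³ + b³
(0, 0), (0, 1), (0, 5), (0, 7), (3, 0)

Testing each pair:
(0, 0): LHS = 0, RHS = 0 → holds
(0, 1): LHS = 1, RHS = 1 → holds
(0, 5): LHS = 125, RHS = 125 → holds
(0, 7): LHS = 343, RHS = 343 → holds
(1, 1): LHS = 8, RHS = 2 → fails
(3, 0): LHS = 27, RHS = 27 → holds

5 of 6 pairs satisfy the claim.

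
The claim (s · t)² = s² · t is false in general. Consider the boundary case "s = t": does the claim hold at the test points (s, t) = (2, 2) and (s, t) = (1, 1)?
At (2, 2): LHS = 16 ≠ RHS = 8
At (1, 1): LHS = 1, RHS = 1 → equal

Answer: Only at (1, 1)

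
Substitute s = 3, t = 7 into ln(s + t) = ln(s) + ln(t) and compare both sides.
LHS = ln(3 + 7) = ln(10) ≈ 2.303
RHS = ln(3) + ln(7) ≈ 3.045

LHS ≠ RHS (they differ by about 0.7419), so the equation does not hold here.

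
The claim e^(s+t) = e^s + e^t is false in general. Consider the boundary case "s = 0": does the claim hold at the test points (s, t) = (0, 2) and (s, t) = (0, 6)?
No, fails at both test points

At (0, 2): LHS = e^2 ≈ 7.389 ≠ RHS = 1 + e^2 ≈ 8.389
At (0, 6): LHS = e^6 ≈ 403.4 ≠ RHS = 1 + e^6 ≈ 404.4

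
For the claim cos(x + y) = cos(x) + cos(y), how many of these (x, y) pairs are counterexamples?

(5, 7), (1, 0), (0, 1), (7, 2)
4

Testing each pair:
(5, 7): LHS = cos(12) ≈ 0.8439, RHS = cos(5) + cos(7) ≈ 1.038 → counterexample
(1, 0): LHS = cos(1) ≈ 0.5403, RHS = cos(1) + 1 ≈ 1.54 → counterexample
(0, 1): LHS = cos(1) ≈ 0.5403, RHS = cos(1) + 1 ≈ 1.54 → counterexample
(7, 2): LHS = cos(9) ≈ -0.9111, RHS = cos(2) + cos(7) ≈ 0.3378 → counterexample

That makes 4 counterexamples.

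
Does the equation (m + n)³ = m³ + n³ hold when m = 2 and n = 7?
Substituting m = 2, n = 7:

LHS = (2 + 7)³ = 729
RHS = 2³ + 7³ = 351

LHS ≠ RHS, so the equation does not hold at this point.

Answer: Fails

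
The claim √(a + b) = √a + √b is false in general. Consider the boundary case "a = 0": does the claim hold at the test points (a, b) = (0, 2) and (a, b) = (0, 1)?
At (0, 2): LHS = √(2) ≈ 1.414, RHS = √(2) ≈ 1.414 → equal
At (0, 1): LHS = 1, RHS = 1 → equal

So the claim does hold at both of these boundary points, even though it is not an identity.

Answer: Yes, holds at both test points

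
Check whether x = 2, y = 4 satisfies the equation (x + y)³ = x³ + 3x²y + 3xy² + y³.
Substituting x = 2, y = 4:

LHS = (2 + 4)³ = 216
RHS = 2³ + 3·2²·4 + 3·2·4² + 4³ = 216

LHS = RHS, so the equation holds at this point.

Answer: Holds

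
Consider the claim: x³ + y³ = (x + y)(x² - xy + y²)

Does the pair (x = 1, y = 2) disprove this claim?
No

Substituting x = 1, y = 2:
LHS = 1³ + 2³ = 9
RHS = (1 + 2)(1² - 1·2 + 2²) = 9

The sides agree, so this pair does not disprove the claim.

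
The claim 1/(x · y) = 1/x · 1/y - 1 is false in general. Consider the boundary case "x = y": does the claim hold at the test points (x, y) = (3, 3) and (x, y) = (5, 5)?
No, fails at both test points

At (3, 3): LHS = 1/9 ≠ RHS = -8/9
At (5, 5): LHS = 1/25 ≠ RHS = -24/25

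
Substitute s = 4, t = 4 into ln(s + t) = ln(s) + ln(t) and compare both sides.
LHS = ln(4 + 4) = ln(8) ≈ 2.079
RHS = ln(4) + ln(4) = 2·ln(4) ≈ 2.773

LHS ≠ RHS (they differ by about 0.6931), so the equation does not hold here.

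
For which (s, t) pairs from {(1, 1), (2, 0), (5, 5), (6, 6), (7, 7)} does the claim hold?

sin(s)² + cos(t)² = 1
(1, 1), (5, 5), (6, 6), (7, 7)

Testing each pair:
(1, 1): LHS = cos(1)² + sin(1)² = 1, RHS = 1 → holds
(2, 0): LHS = sin(2)² + 1 ≈ 1.827, RHS = 1 → fails
(5, 5): LHS = cos(5)² + sin(5)² = 1, RHS = 1 → holds
(6, 6): LHS = sin(6)² + cos(6)² = 1, RHS = 1 → holds
(7, 7): LHS = sin(7)² + cos(7)² = 1, RHS = 1 → holds

4 of 5 pairs satisfy the claim.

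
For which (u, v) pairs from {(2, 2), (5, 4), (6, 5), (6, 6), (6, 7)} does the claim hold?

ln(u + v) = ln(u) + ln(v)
(2, 2)

Testing each pair:
(2, 2): LHS = ln(4) ≈ 1.386, RHS = 2·ln(2) ≈ 1.386 → holds
(5, 4): LHS = ln(9) ≈ 2.197, RHS = ln(4) + ln(5) ≈ 2.996 → fails
(6, 5): LHS = ln(11) ≈ 2.398, RHS = ln(5) + ln(6) ≈ 3.401 → fails
(6, 6): LHS = ln(12) ≈ 2.485, RHS = 2·ln(6) ≈ 3.584 → fails
(6, 7): LHS = ln(13) ≈ 2.565, RHS = ln(6) + ln(7) ≈ 3.738 → fails

1 of 5 pairs satisfies the claim.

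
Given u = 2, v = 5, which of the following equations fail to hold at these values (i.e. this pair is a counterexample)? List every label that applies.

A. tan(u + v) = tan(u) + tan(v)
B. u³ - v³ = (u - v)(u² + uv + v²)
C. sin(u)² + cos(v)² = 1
A, C

Evaluating each claim at the given values:
A. LHS = tan(7) ≈ 0.8714, RHS = tan(5) + tan(2) ≈ -5.566 → fails here (LHS ≠ RHS)
B. LHS = -117, RHS = -117 → holds here (LHS = RHS)
C. LHS = cos(5)² + sin(2)² ≈ 0.9073, RHS = 1 → fails here (LHS ≠ RHS)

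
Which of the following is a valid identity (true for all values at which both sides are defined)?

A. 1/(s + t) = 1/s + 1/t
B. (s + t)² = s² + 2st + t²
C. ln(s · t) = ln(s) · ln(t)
A: fails at (4, 6) — LHS = 1/10, RHS = 5/12.
B: holds — e.g. at (2, 5), both sides equal 49.
C: fails at (2, 5) — LHS = ln(10) ≈ 2.303, RHS = ln(2)·ln(5) ≈ 1.116.

Answer: B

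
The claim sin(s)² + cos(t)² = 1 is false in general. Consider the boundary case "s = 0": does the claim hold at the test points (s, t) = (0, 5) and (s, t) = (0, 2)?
At (0, 5): LHS = cos(5)² ≈ 0.08046 ≠ RHS = 1
At (0, 2): LHS = cos(2)² ≈ 0.1732 ≠ RHS = 1

Answer: No, fails at both test points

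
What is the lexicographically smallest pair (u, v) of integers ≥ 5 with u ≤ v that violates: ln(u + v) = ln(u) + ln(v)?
(u, v) = (5, 5)

Substituting (5, 5) into the claim:
LHS = ln(5 + 5) = ln(10) ≈ 2.303
RHS = ln(5) + ln(5) = 2·ln(5) ≈ 3.219

Since LHS ≠ RHS, this pair disproves the claim, and no lexicographically smaller pair (u ≤ v, integers ≥ 5) does.

For instance (6, 11) is also a counterexample (LHS = ln(17) ≈ 2.833, RHS = ln(6) + ln(11) ≈ 4.19), but it's lexicographically larger.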